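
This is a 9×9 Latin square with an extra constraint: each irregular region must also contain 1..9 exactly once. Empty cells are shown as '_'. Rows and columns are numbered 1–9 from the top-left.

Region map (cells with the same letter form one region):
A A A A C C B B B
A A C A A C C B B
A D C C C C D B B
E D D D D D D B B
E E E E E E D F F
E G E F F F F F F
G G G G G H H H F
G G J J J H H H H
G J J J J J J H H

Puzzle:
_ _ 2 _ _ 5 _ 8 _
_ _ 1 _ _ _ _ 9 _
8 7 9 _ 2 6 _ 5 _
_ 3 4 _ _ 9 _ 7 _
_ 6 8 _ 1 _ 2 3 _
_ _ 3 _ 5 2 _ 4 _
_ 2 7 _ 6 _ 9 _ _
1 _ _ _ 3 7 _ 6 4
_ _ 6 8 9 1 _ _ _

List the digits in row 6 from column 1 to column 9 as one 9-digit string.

R3C7 = 1: row 3 has {2,5,6,7,8,9}; col 7 has {2,9}; region has {2,3,4,7,9} → only 1 remains.
R3C9 = 3: row 3 has {1,2,5,6,7,8,9}; col 9 has {4}; region has {5,7,8,9} → only 3 remains.
R4C5 = 8: row 4 has {3,4,7,9}; col 5 has {1,2,3,5,6,9}; region has {1,2,3,4,7,9} → only 8 remains.
R5C6 = 4: row 5 has {1,2,3,6,8}; col 6 has {1,2,5,6,7,9}; region has {1,3,6,8} → only 4 remains.
R7C8 = 1: row 7 has {2,6,7,9}; col 8 has {3,4,5,6,7,8,9}; region has {4,6,7,9} → only 1 remains.
R7C9 = 8: row 7 has {1,2,6,7,9}; col 9 has {3,4}; region has {2,3,4,5} → only 8 remains.
R8C3 = 5: row 8 has {1,3,4,6,7}; col 3 has {1,2,3,4,6,7,8,9}; region has {1,3,6,8,9} → only 5 remains.
R8C4 = 2: row 8 has {1,3,4,5,6,7}; col 4 has {8}; region has {1,3,5,6,8,9} → only 2 remains.
R8C7 = 8: row 8 has {1,2,3,4,5,6,7}; col 7 has {1,2,9}; region has {1,4,6,7,9} → only 8 remains.
R9C2 = 4: row 9 has {1,6,8,9}; col 2 has {2,3,6,7}; region has {1,2,3,5,6,8,9} → only 4 remains.
R9C7 = 7: row 9 has {1,4,6,8,9}; col 7 has {1,2,8,9}; region has {1,2,3,4,5,6,8,9} → only 7 remains.
R9C8 = 2: row 9 has {1,4,6,7,8,9}; col 8 has {1,3,4,5,6,7,8,9}; region has {1,4,6,7,8,9} → only 2 remains.
R9C9 = 5: row 9 has {1,2,4,6,7,8,9}; col 9 has {3,4,8}; region has {1,2,4,6,7,8,9} → only 5 remains.
R2C2 = 5: row 2 has {1,9}; col 2 has {2,3,4,6,7}; region has {2,8} → only 5 remains.
R3C4 = 4: row 3 has {1,2,3,5,6,7,8,9}; col 4 has {2,8}; region has {1,2,5,6,9} → only 4 remains.
R6C7 = 6: row 6 has {2,3,4,5}; col 7 has {1,2,7,8,9}; region has {2,3,4,5,8} → only 6 remains.
R7C6 = 3: row 7 has {1,2,6,7,8,9}; col 6 has {1,2,4,5,6,7,9}; region has {1,2,4,5,6,7,8,9} → only 3 remains.
R8C2 = 9: row 8 has {1,2,3,4,5,6,7,8}; col 2 has {2,3,4,5,6,7}; region has {1,2,6,7} → only 9 remains.
R9C1 = 3: row 9 has {1,2,4,5,6,7,8,9}; col 1 has {1,8}; region has {1,2,6,7,9} → only 3 remains.
R1C2 = 1: row 1 has {2,5,8}; col 2 has {2,3,4,5,6,7,9}; region has {2,5,8} → only 1 remains.
R1C5 = 7: row 1 has {1,2,5,8}; col 5 has {1,2,3,5,6,8,9}; region has {1,2,4,5,6,9} → only 7 remains.
R1C7 = 4: row 1 has {1,2,5,7,8}; col 7 has {1,2,6,7,8,9}; region has {3,5,7,8,9} → only 4 remains.
R1C9 = 6: row 1 has {1,2,4,5,7,8}; col 9 has {3,4,5,8}; region has {3,4,5,7,8,9} → only 6 remains.
R2C5 = 4: row 2 has {1,5,9}; col 5 has {1,2,3,5,6,7,8,9}; region has {1,2,5,8} → only 4 remains.
R2C6 = 8: row 2 has {1,4,5,9}; col 6 has {1,2,3,4,5,6,7,9}; region has {1,2,4,5,6,7,9} → only 8 remains.
R2C7 = 3: row 2 has {1,4,5,8,9}; col 7 has {1,2,4,6,7,8,9}; region has {1,2,4,5,6,7,8,9} → only 3 remains.
R2C9 = 2: row 2 has {1,3,4,5,8,9}; col 9 has {3,4,5,6,8}; region has {3,4,5,6,7,8,9} → only 2 remains.
R4C7 = 5: row 4 has {3,4,7,8,9}; col 7 has {1,2,3,4,6,7,8,9}; region has {1,2,3,4,7,8,9} → only 5 remains.
R4C9 = 1: row 4 has {3,4,5,7,8,9}; col 9 has {2,3,4,5,6,8}; region has {2,3,4,5,6,7,8,9} → only 1 remains.
R6C2 = 8: row 6 has {2,3,4,5,6}; col 2 has {1,2,3,4,5,6,7,9}; region has {1,2,3,6,7,9} → only 8 remains.
R7C4 = 5: row 7 has {1,2,3,6,7,8,9}; col 4 has {2,4,8}; region has {1,2,3,6,7,8,9} → only 5 remains.
R1C1 = 9: row 1 has {1,2,4,5,6,7,8}; col 1 has {1,3,8}; region has {1,2,4,5,8} → only 9 remains.
R1C4 = 3: row 1 has {1,2,4,5,6,7,8,9}; col 4 has {2,4,5,8}; region has {1,2,4,5,8,9} → only 3 remains.
R4C1 = 2: row 4 has {1,3,4,5,7,8,9}; col 1 has {1,3,8,9}; region has {1,3,4,6,8} → only 2 remains.
R4C4 = 6: row 4 has {1,2,3,4,5,7,8,9}; col 4 has {2,3,4,5,8}; region has {1,2,3,4,5,7,8,9} → only 6 remains.
R6C1 = 7: row 6 has {2,3,4,5,6,8}; col 1 has {1,2,3,8,9}; region has {1,2,3,4,6,8} → only 7 remains.
R6C9 = 9: row 6 has {2,3,4,5,6,7,8}; col 9 has {1,2,3,4,5,6,8}; region has {2,3,4,5,6,8} → only 9 remains.
R7C1 = 4: row 7 has {1,2,3,5,6,7,8,9}; col 1 has {1,2,3,7,8,9}; region has {1,2,3,5,6,7,8,9} → only 4 remains.
R2C1 = 6: row 2 has {1,2,3,4,5,8,9}; col 1 has {1,2,3,4,7,8,9}; region has {1,2,3,4,5,8,9} → only 6 remains.
R2C4 = 7: row 2 has {1,2,3,4,5,6,8,9}; col 4 has {2,3,4,5,6,8}; region has {1,2,3,4,5,6,8,9} → only 7 remains.
R5C1 = 5: row 5 has {1,2,3,4,6,8}; col 1 has {1,2,3,4,6,7,8,9}; region has {1,2,3,4,6,7,8} → only 5 remains.
R5C4 = 9: row 5 has {1,2,3,4,5,6,8}; col 4 has {2,3,4,5,6,7,8}; region has {1,2,3,4,5,6,7,8} → only 9 remains.
R5C9 = 7: row 5 has {1,2,3,4,5,6,8,9}; col 9 has {1,2,3,4,5,6,8,9}; region has {2,3,4,5,6,8,9} → only 7 remains.
R6C4 = 1: row 6 has {2,3,4,5,6,7,8,9}; col 4 has {2,3,4,5,6,7,8,9}; region has {2,3,4,5,6,7,8,9} → only 1 remains.

783152649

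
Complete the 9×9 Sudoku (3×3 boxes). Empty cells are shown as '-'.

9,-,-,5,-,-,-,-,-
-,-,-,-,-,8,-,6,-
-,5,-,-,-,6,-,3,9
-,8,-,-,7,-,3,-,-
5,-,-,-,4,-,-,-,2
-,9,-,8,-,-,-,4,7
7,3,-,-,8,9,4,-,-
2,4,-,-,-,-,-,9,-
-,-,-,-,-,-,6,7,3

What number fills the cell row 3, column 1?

4

row 9, column 2 = 1: row 9 has {3,6,7}; col 2 has {3,4,5,8,9}; box has {2,3,4,7} → only 1 remains.
row 9, column 1 = 8: row 9 has {1,3,6,7}; col 1 has {2,5,7,9}; box has {1,2,3,4,7} → only 8 remains.
row 4, column 4 = 9: in row 4, 9 can only go here (every other open cell in that row sees a 9).
row 2, column 5 = 9: in row 2, 9 can only go here (every other open cell in that row sees a 9).
row 5, column 7 = 9: in row 5, 9 can only go here (every other open cell in that row sees a 9).
row 5, column 8 = 8: in row 5, 8 can only go here (every other open cell in that row sees an 8).
row 9, column 3 = 9: in row 9, 9 can only go here (every other open cell in that row sees a 9).
row 4, column 9 = 6: in column 9, 6 can only go here (every other open cell in that column sees a 6).
row 6, column 1 = 6: in column 1, 6 can only go here (every other open cell in that column sees a 6).
row 5, column 2 = 7: row 5 has {2,4,5,8,9}; col 2 has {1,3,4,5,8,9}; box has {5,6,8,9} → only 7 remains.
row 2, column 2 = 2: row 2 has {6,8,9}; col 2 has {1,3,4,5,7,8,9}; box has {5,9} → only 2 remains.
row 1, column 2 = 6: row 1 has {5,9}; col 2 has {1,2,3,4,5,7,8,9}; box has {2,5,9} → only 6 remains.
row 5, column 4 = 6: in row 5, 6 can only go here (every other open cell in that row sees a 6).
row 7, column 3 = 6: in row 7, 6 can only go here (every other open cell in that row sees a 6).
row 8, column 3 = 5: row 8 has {2,4,9}; col 3 has {6,9}; box has {1,2,3,4,6,7,8,9} → only 5 remains.
row 8, column 5 = 6: in row 8, 6 can only go here (every other open cell in that row sees a 6).
row 2, column 1 = 3: in column 1, 3 can only go here (every other open cell in that column sees a 3).
row 8, column 4 = 3: in column 4, 3 can only go here (every other open cell in that column sees a 3).
row 8, column 6 = 7: in row 8, 7 can only go here (every other open cell in that row sees a 7).
row 7, column 4 = 1: in box 8, 1 can only go here (every other open cell in that box sees a 1).
row 7, column 9 = 5: row 7 has {1,3,4,6,7,8,9}; col 9 has {2,3,6,7,9}; box has {3,4,6,7,9} → only 5 remains.
row 7, column 8 = 2: row 7 has {1,3,4,5,6,7,8,9}; col 8 has {3,4,6,7,8,9}; box has {3,4,5,6,7,9} → only 2 remains.
row 1, column 8 = 1: row 1 has {5,6,9}; col 8 has {2,3,4,6,7,8,9}; box has {3,6,9} → only 1 remains.
row 2, column 9 = 4: row 2 has {2,3,6,8,9}; col 9 has {2,3,5,6,7,9}; box has {1,3,6,9} → only 4 remains.
row 4, column 8 = 5: row 4 has {3,6,7,8,9}; col 8 has {1,2,3,4,6,7,8,9}; box has {2,3,4,6,7,8,9} → only 5 remains.
row 6, column 7 = 1: row 6 has {4,6,7,8,9}; col 7 has {3,4,6,9}; box has {2,3,4,5,6,7,8,9} → only 1 remains.
row 8, column 7 = 8: row 8 has {2,3,4,5,6,7,9}; col 7 has {1,3,4,6,9}; box has {2,3,4,5,6,7,9} → only 8 remains.
row 8, column 9 = 1: row 8 has {2,3,4,5,6,7,8,9}; col 9 has {2,3,4,5,6,7,9}; box has {2,3,4,5,6,7,8,9} → only 1 remains.
row 1, column 9 = 8: row 1 has {1,5,6,9}; col 9 has {1,2,3,4,5,6,7,9}; box has {1,3,4,6,9} → only 8 remains.
row 2, column 4 = 7: row 2 has {2,3,4,6,8,9}; col 4 has {1,3,5,6,8,9}; box has {5,6,8,9} → only 7 remains.
row 2, column 7 = 5: row 2 has {2,3,4,6,7,8,9}; col 7 has {1,3,4,6,8,9}; box has {1,3,4,6,8,9} → only 5 remains.
row 2, column 3 = 1: row 2 has {2,3,4,5,6,7,8,9}; col 3 has {5,6,9}; box has {2,3,5,6,9} → only 1 remains.
row 3, column 1 = 4: row 3 has {3,5,6,9}; col 1 has {2,3,5,6,7,8,9}; box has {1,2,3,5,6,9} → only 4 remains.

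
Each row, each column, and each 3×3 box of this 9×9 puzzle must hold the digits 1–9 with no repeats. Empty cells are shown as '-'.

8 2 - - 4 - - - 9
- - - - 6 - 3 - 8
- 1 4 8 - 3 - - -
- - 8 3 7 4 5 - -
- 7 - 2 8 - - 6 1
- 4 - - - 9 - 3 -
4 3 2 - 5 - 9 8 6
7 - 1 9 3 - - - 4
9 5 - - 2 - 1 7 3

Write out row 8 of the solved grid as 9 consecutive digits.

R2C1 = 5 (sole candidate).
R2C2 = 9 (sole candidate).
R2C3 = 7 (sole candidate).
R2C4 = 1 (sole candidate).
R2C6 = 2 (sole candidate).
R2C8 = 4 (sole candidate).
R3C1 = 6 (sole candidate).
R3C5 = 9 (sole candidate).
R4C2 = 6 (sole candidate).
R4C9 = 2 (sole candidate).
R5C1 = 3 (sole candidate).
R5C6 = 5 (sole candidate).
R5C7 = 4 (sole candidate).
R6C3 = 5 (sole candidate).
R6C4 = 6 (sole candidate).
R6C5 = 1 (sole candidate).
R6C9 = 7 (sole candidate).
R7C4 = 7 (sole candidate).
R7C6 = 1 (sole candidate).
R8C2 = 8: row 8 has {1,3,4,7,9}; col 2 has {1,2,3,4,5,6,7,9}; box has {1,2,3,4,5,7,9} → only 8 remains.
R8C6 = 6: row 8 has {1,3,4,7,8,9}; col 6 has {1,2,3,4,5,9}; box has {1,2,3,5,7,9} → only 6 remains.
R8C7 = 2: row 8 has {1,3,4,6,7,8,9}; col 7 has {1,3,4,5,9}; box has {1,3,4,6,7,8,9} → only 2 remains.
R8C8 = 5: row 8 has {1,2,3,4,6,7,8,9}; col 8 has {3,4,6,7,8}; box has {1,2,3,4,6,7,8,9} → only 5 remains.

781936254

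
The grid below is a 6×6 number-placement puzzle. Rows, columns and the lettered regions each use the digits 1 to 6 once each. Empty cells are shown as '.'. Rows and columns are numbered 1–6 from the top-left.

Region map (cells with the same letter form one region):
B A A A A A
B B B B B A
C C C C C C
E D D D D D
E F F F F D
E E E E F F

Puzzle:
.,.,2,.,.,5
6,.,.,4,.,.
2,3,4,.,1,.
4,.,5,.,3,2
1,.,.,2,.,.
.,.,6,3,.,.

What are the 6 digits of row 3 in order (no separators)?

234516

r1c1 = 3: row 1 has {2,5}; col 1 has {1,2,4,6}; region has {4,6} → only 3 remains.
r2c3 = 1: row 2 has {4,6}; col 3 has {2,4,5,6}; region has {3,4,6} → only 1 remains.
r2c6 = 3: row 2 has {1,4,6}; col 6 has {2,5}; region has {2,5} → only 3 remains.
r3c6 = 6: row 3 has {1,2,3,4}; col 6 has {2,3,5}; region has {1,2,3,4} → only 6 remains.
r5c3 = 3: row 5 has {1,2}; col 3 has {1,2,4,5,6}; region has {2} → only 3 remains.
r5c6 = 4: row 5 has {1,2,3}; col 6 has {2,3,5,6}; region has {2,3,5} → only 4 remains.
r6c1 = 5: row 6 has {3,6}; col 1 has {1,2,3,4,6}; region has {1,3,4,6} → only 5 remains.
r6c2 = 2: row 6 has {3,5,6}; col 2 has {3}; region has {1,3,4,5,6} → only 2 remains.
r6c5 = 4: row 6 has {2,3,5,6}; col 5 has {1,3}; region has {2,3} → only 4 remains.
r6c6 = 1: row 6 has {2,3,4,5,6}; col 6 has {2,3,4,5,6}; region has {2,3,4} → only 1 remains.
r1c5 = 6: row 1 has {2,3,5}; col 5 has {1,3,4}; region has {2,3,5} → only 6 remains.
r2c2 = 5: row 2 has {1,3,4,6}; col 2 has {2,3}; region has {1,3,4,6} → only 5 remains.
r2c5 = 2: row 2 has {1,3,4,5,6}; col 5 has {1,3,4,6}; region has {1,3,4,5,6} → only 2 remains.
r3c4 = 5: row 3 has {1,2,3,4,6}; col 4 has {2,3,4}; region has {1,2,3,4,6} → only 5 remains.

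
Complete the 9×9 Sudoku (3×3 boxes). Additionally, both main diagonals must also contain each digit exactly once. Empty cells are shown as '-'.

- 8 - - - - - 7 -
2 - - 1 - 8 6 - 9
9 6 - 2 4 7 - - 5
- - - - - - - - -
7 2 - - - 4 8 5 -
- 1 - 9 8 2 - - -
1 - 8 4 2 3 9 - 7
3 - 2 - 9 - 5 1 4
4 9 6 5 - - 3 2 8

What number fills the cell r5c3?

r1c1 = 5: row 1 has {7,8}; col 1 has {1,2,3,4,7,9}; box has {2,6,8,9}; main diagonal has {1,2,8,9} → only 5 remains.
r2c8 = 3: row 2 has {1,2,6,8,9}; col 8 has {1,2,5,7}; box has {5,6,7,9}; anti-diagonal has {4,8,9} → only 3 remains.
r3c3 = 3: row 3 has {2,4,5,6,7,9}; col 3 has {2,6,8}; box has {2,5,6,8,9}; main diagonal has {1,2,5,8,9} → only 3 remains.
r3c7 = 1: row 3 has {2,3,4,5,6,7,9}; col 7 has {3,5,6,8,9}; box has {3,5,6,7,9}; anti-diagonal has {3,4,8,9} → only 1 remains.
r3c8 = 8: row 3 has {1,2,3,4,5,6,7,9}; col 8 has {1,2,3,5,7}; box has {1,3,5,6,7,9} → only 8 remains.
r5c3 = 9: row 5 has {2,4,5,7,8}; col 3 has {2,3,6,8}; box has {1,2,7} → only 9 remains.

9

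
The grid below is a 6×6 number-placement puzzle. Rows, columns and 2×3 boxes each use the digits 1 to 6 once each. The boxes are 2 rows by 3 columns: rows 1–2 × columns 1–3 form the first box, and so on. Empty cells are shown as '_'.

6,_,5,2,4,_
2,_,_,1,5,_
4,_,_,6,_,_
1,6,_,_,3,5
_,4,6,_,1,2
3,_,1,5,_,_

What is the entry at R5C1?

5

R1C6 = 3 (sole candidate).
R2C2 = 3 (sole candidate).
R2C3 = 4 (sole candidate).
R2C6 = 6 (sole candidate).
R3C5 = 2 (sole candidate).
R3C6 = 1 (sole candidate).
R4C3 = 2 (sole candidate).
R4C4 = 4 (sole candidate).
R5C1 = 5: row 5 has {1,2,4,6}; col 1 has {1,2,3,4,6}; box has {1,3,4,6} → only 5 remains.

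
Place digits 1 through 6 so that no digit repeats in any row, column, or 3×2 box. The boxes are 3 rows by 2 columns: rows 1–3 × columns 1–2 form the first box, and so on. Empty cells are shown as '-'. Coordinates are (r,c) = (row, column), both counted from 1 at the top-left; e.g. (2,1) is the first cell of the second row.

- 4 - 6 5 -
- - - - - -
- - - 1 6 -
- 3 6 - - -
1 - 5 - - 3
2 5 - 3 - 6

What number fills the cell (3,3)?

(1,1) = 3 (sole candidate).
(1,3) = 2 (sole candidate).
(1,6) = 1 (sole candidate).
(3,1) = 5 (sole candidate).
(3,2) = 2 (sole candidate).
(3,6) = 4 (sole candidate).
(4,1) = 4 (sole candidate).
(4,4) = 2 (sole candidate).
(4,5) = 1 (sole candidate).
(4,6) = 5 (sole candidate).
(5,2) = 6 (sole candidate).
(5,4) = 4 (sole candidate).
(5,5) = 2 (sole candidate).
(6,3) = 1 (sole candidate).
(6,5) = 4 (sole candidate).
(2,1) = 6 (sole candidate).
(2,2) = 1 (sole candidate).
(2,4) = 5 (sole candidate).
(2,5) = 3 (sole candidate).
(2,6) = 2 (sole candidate).
(3,3) = 3: row 3 has {1,2,4,5,6}; col 3 has {1,2,5,6}; box has {1,2,5,6} → only 3 remains.

3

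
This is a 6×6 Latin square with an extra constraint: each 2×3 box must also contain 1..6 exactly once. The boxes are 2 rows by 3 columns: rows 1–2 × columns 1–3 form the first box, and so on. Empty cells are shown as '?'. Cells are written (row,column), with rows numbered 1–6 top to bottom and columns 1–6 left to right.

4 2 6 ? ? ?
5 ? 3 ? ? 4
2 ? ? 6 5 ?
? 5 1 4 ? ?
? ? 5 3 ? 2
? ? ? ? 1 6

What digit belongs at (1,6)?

(1,5) = 3 (sole candidate).
(2,2) = 1 (sole candidate).
(2,4) = 2 (sole candidate).
(2,5) = 6 (sole candidate).
(3,3) = 4 (sole candidate).
(4,5) = 2 (sole candidate).
(4,6) = 3 (sole candidate).
(5,5) = 4 (sole candidate).
(6,1) = 3 (sole candidate).
(6,2) = 4 (sole candidate).
(6,3) = 2 (sole candidate).
(6,4) = 5 (sole candidate).
(1,4) = 1 (sole candidate).
(1,6) = 5: row 1 has {1,2,3,4,6}; col 6 has {2,3,4,6}; box has {1,2,3,4,6} → only 5 remains.

5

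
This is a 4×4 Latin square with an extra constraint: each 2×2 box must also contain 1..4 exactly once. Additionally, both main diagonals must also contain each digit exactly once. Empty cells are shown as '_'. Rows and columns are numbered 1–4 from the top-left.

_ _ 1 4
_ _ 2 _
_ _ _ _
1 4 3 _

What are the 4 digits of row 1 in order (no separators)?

row 2, column 4 = 3: row 2 has {2}; col 4 has {4}; box has {1,2,4} → only 3 remains.
row 3, column 2 = 3: row 3 has {}; col 2 has {4}; box has {1,4}; anti-diagonal has {1,2,4} → only 3 remains.
row 3, column 3 = 4: row 3 has {3}; col 3 has {1,2,3}; box has {3}; main diagonal has {} → only 4 remains.
row 4, column 4 = 2: row 4 has {1,3,4}; col 4 has {3,4}; box has {3,4}; main diagonal has {4} → only 2 remains.
row 1, column 1 = 3: row 1 has {1,4}; col 1 has {1}; box has {}; main diagonal has {2,4} → only 3 remains.
row 1, column 2 = 2: row 1 has {1,3,4}; col 2 has {3,4}; box has {3} → only 2 remains.

3214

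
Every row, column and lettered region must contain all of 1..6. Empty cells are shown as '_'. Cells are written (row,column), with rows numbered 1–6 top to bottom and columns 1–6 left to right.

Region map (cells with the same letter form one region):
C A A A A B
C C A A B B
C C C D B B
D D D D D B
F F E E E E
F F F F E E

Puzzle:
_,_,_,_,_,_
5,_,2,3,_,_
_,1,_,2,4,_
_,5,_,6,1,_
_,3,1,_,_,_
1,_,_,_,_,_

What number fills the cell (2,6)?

1

(2,5) = 6 (sole candidate).
(2,6) = 1: row 2 has {2,3,5,6}; col 6 has {}; region has {4,6} → only 1 remains.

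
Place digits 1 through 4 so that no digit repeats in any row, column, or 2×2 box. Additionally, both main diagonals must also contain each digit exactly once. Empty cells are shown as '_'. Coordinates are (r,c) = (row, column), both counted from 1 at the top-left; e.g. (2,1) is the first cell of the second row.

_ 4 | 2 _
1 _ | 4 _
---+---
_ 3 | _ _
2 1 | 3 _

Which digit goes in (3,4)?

(1,1) = 3: row 1 has {2,4}; col 1 has {1,2}; box has {1,4}; main diagonal has {} → only 3 remains.
(1,4) = 1: row 1 has {2,3,4}; col 4 has {}; box has {2,4}; anti-diagonal has {2,3,4} → only 1 remains.
(2,2) = 2: row 2 has {1,4}; col 2 has {1,3,4}; box has {1,3,4}; main diagonal has {3} → only 2 remains.
(2,4) = 3: row 2 has {1,2,4}; col 4 has {1}; box has {1,2,4} → only 3 remains.
(3,1) = 4: row 3 has {3}; col 1 has {1,2,3}; box has {1,2,3} → only 4 remains.
(3,3) = 1: row 3 has {3,4}; col 3 has {2,3,4}; box has {3}; main diagonal has {2,3} → only 1 remains.
(3,4) = 2: row 3 has {1,3,4}; col 4 has {1,3}; box has {1,3} → only 2 remains.

2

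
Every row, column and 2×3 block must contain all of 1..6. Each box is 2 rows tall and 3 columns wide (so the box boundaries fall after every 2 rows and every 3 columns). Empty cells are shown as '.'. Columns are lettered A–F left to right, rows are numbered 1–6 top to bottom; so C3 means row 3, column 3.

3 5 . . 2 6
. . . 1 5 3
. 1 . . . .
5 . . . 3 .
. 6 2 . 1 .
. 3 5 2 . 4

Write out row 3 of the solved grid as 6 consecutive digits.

613542

D1 = 4 (sole candidate).
D4 = 6 (sole candidate).
A5 = 4 (sole candidate).
F5 = 5 (sole candidate).
A6 = 1 (sole candidate).
E6 = 6 (sole candidate).
C1 = 1 (sole candidate).
D3 = 5: row 3 has {1}; col 4 has {1,2,4,6}; box has {3,6} → only 5 remains.
E3 = 4: row 3 has {1,5}; col 5 has {1,2,3,5,6}; box has {3,5,6} → only 4 remains.
F3 = 2: row 3 has {1,4,5}; col 6 has {3,4,5,6}; box has {3,4,5,6} → only 2 remains.
C4 = 4 (sole candidate).
F4 = 1 (sole candidate).
D5 = 3 (sole candidate).
C2 = 6 (sole candidate).
A3 = 6: row 3 has {1,2,4,5}; col 1 has {1,3,4,5}; box has {1,4,5} → only 6 remains.
C3 = 3: row 3 has {1,2,4,5,6}; col 3 has {1,2,4,5,6}; box has {1,4,5,6} → only 3 remains.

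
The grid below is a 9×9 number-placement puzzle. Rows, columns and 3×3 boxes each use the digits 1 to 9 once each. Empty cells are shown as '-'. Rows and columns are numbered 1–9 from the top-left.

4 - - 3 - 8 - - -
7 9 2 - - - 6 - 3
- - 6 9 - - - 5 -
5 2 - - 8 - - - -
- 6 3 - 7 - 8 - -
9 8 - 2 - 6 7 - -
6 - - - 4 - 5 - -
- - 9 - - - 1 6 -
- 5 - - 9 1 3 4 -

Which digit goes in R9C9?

R1C2 = 1 (sole candidate).
R1C3 = 5 (sole candidate).
R3C2 = 3 (sole candidate).
R5C1 = 1 (sole candidate).
R6C3 = 4 (sole candidate).
R7C2 = 7 (sole candidate).
R7C4 = 8 (sole candidate).
R8C2 = 4 (sole candidate).
R9C3 = 8 (sole candidate).
R3C1 = 8 (sole candidate).
R4C3 = 7 (sole candidate).
R7C3 = 1 (sole candidate).
R9C1 = 2 (sole candidate).
R9C9 = 7: row 9 has {1,2,3,4,5,8,9}; col 9 has {3}; box has {1,3,4,5,6} → only 7 remains.

7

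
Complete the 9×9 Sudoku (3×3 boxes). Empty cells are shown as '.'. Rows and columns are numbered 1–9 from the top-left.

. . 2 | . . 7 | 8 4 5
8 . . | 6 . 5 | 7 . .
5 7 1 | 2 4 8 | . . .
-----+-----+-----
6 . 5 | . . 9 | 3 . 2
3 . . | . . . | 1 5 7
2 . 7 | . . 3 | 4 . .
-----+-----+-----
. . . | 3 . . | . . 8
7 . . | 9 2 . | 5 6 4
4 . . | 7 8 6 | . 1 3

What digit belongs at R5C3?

R1C1 = 9: row 1 has {2,4,5,7,8}; col 1 has {2,3,4,5,6,7,8}; box has {1,2,5,7,8} → only 9 remains.
R1C4 = 1: row 1 has {2,4,5,7,8,9}; col 4 has {2,3,6,7,9}; box has {2,4,5,6,7,8} → only 1 remains.
R1C5 = 3: row 1 has {1,2,4,5,7,8,9}; col 5 has {2,4,8}; box has {1,2,4,5,6,7,8} → only 3 remains.
R2C5 = 9: row 2 has {5,6,7,8}; col 5 has {2,3,4,8}; box has {1,2,3,4,5,6,7,8} → only 9 remains.
R2C9 = 1: row 2 has {5,6,7,8,9}; col 9 has {2,3,4,5,7,8}; box has {4,5,7,8} → only 1 remains.
R4C8 = 8: row 4 has {2,3,5,6,9}; col 8 has {1,4,5,6}; box has {1,2,3,4,5,7} → only 8 remains.
R5C5 = 6: row 5 has {1,3,5,7}; col 5 has {2,3,4,8,9}; box has {3,9} → only 6 remains.
R6C8 = 9: row 6 has {2,3,4,7}; col 8 has {1,4,5,6,8}; box has {1,2,3,4,5,7,8} → only 9 remains.
R6C9 = 6: row 6 has {2,3,4,7,9}; col 9 has {1,2,3,4,5,7,8}; box has {1,2,3,4,5,7,8,9} → only 6 remains.
R7C1 = 1: row 7 has {3,8}; col 1 has {2,3,4,5,6,7,8,9}; box has {4,7} → only 1 remains.
R7C5 = 5: row 7 has {1,3,8}; col 5 has {2,3,4,6,8,9}; box has {2,3,6,7,8,9} → only 5 remains.
R7C6 = 4: row 7 has {1,3,5,8}; col 6 has {3,5,6,7,8,9}; box has {2,3,5,6,7,8,9} → only 4 remains.
R8C6 = 1: row 8 has {2,4,5,6,7,9}; col 6 has {3,4,5,6,7,8,9}; box has {2,3,4,5,6,7,8,9} → only 1 remains.
R9C3 = 9: row 9 has {1,3,4,6,7,8}; col 3 has {1,2,5,7}; box has {1,4,7} → only 9 remains.
R9C7 = 2: row 9 has {1,3,4,6,7,8,9}; col 7 has {1,3,4,5,7,8}; box has {1,3,4,5,6,8} → only 2 remains.
R1C2 = 6: row 1 has {1,2,3,4,5,7,8,9}; col 2 has {7}; box has {1,2,5,7,8,9} → only 6 remains.
R3C8 = 3: row 3 has {1,2,4,5,7,8}; col 8 has {1,4,5,6,8,9}; box has {1,4,5,7,8} → only 3 remains.
R3C9 = 9: row 3 has {1,2,3,4,5,7,8}; col 9 has {1,2,3,4,5,6,7,8}; box has {1,3,4,5,7,8} → only 9 remains.
R4C4 = 4: row 4 has {2,3,5,6,8,9}; col 4 has {1,2,3,6,7,9}; box has {3,6,9} → only 4 remains.
R5C4 = 8: row 5 has {1,3,5,6,7}; col 4 has {1,2,3,4,6,7,9}; box has {3,4,6,9} → only 8 remains.
R5C6 = 2: row 5 has {1,3,5,6,7,8}; col 6 has {1,3,4,5,6,7,8,9}; box has {3,4,6,8,9} → only 2 remains.
R6C4 = 5: row 6 has {2,3,4,6,7,9}; col 4 has {1,2,3,4,6,7,8,9}; box has {2,3,4,6,8,9} → only 5 remains.
R6C5 = 1: row 6 has {2,3,4,5,6,7,9}; col 5 has {2,3,4,5,6,8,9}; box has {2,3,4,5,6,8,9} → only 1 remains.
R7C2 = 2: row 7 has {1,3,4,5,8}; col 2 has {6,7}; box has {1,4,7,9} → only 2 remains.
R7C3 = 6: row 7 has {1,2,3,4,5,8}; col 3 has {1,2,5,7,9}; box has {1,2,4,7,9} → only 6 remains.
R7C7 = 9: row 7 has {1,2,3,4,5,6,8}; col 7 has {1,2,3,4,5,7,8}; box has {1,2,3,4,5,6,8} → only 9 remains.
R7C8 = 7: row 7 has {1,2,3,4,5,6,8,9}; col 8 has {1,3,4,5,6,8,9}; box has {1,2,3,4,5,6,8,9} → only 7 remains.
R9C2 = 5: row 9 has {1,2,3,4,6,7,8,9}; col 2 has {2,6,7}; box has {1,2,4,6,7,9} → only 5 remains.
R2C8 = 2: row 2 has {1,5,6,7,8,9}; col 8 has {1,3,4,5,6,7,8,9}; box has {1,3,4,5,7,8,9} → only 2 remains.
R3C7 = 6: row 3 has {1,2,3,4,5,7,8,9}; col 7 has {1,2,3,4,5,7,8,9}; box has {1,2,3,4,5,7,8,9} → only 6 remains.
R4C2 = 1: row 4 has {2,3,4,5,6,8,9}; col 2 has {2,5,6,7}; box has {2,3,5,6,7} → only 1 remains.
R4C5 = 7: row 4 has {1,2,3,4,5,6,8,9}; col 5 has {1,2,3,4,5,6,8,9}; box has {1,2,3,4,5,6,8,9} → only 7 remains.
R5C3 = 4: row 5 has {1,2,3,5,6,7,8}; col 3 has {1,2,5,6,7,9}; box has {1,2,3,5,6,7} → only 4 remains.

4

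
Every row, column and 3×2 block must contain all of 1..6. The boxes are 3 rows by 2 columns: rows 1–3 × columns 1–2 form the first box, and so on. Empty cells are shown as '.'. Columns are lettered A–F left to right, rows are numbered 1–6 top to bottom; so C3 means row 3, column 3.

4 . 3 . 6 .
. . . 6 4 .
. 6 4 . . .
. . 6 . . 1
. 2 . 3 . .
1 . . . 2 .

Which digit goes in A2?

3

E5 = 5 (sole candidate).
C6 = 5 (sole candidate).
D6 = 4 (sole candidate).
D4 = 2 (sole candidate).
E4 = 3 (sole candidate).
A5 = 6 (sole candidate).
C5 = 1 (sole candidate).
F5 = 4 (sole candidate).
B6 = 3 (sole candidate).
F6 = 6 (sole candidate).
C2 = 2 (sole candidate).
E3 = 1 (sole candidate).
A4 = 5 (sole candidate).
B4 = 4 (sole candidate).
A2 = 3: row 2 has {2,4,6}; col 1 has {1,4,5,6}; box has {4,6} → only 3 remains.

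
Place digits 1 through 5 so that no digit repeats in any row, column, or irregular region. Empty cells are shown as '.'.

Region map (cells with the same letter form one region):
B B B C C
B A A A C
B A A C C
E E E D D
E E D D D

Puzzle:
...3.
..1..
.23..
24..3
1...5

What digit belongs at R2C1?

R2C2 = 5: row 2 has {1}; col 2 has {2,4}; region has {1,2,3} → only 5 remains.
R2C4 = 4: row 2 has {1,5}; col 4 has {3}; region has {1,2,3,5} → only 4 remains.
R2C5 = 2: row 2 has {1,4,5}; col 5 has {3,5}; region has {3} → only 2 remains.
R4C3 = 5: row 4 has {2,3,4}; col 3 has {1,3}; region has {1,2,4} → only 5 remains.
R4C4 = 1: row 4 has {2,3,4,5}; col 4 has {3,4}; region has {3,5} → only 1 remains.
R5C2 = 3: row 5 has {1,5}; col 2 has {2,4,5}; region has {1,2,4,5} → only 3 remains.
R5C4 = 2: row 5 has {1,3,5}; col 4 has {1,3,4}; region has {1,3,5} → only 2 remains.
R1C2 = 1: row 1 has {3}; col 2 has {2,3,4,5}; region has {} → only 1 remains.
R1C5 = 4: row 1 has {1,3}; col 5 has {2,3,5}; region has {2,3} → only 4 remains.
R2C1 = 3: row 2 has {1,2,4,5}; col 1 has {1,2}; region has {1} → only 3 remains.

3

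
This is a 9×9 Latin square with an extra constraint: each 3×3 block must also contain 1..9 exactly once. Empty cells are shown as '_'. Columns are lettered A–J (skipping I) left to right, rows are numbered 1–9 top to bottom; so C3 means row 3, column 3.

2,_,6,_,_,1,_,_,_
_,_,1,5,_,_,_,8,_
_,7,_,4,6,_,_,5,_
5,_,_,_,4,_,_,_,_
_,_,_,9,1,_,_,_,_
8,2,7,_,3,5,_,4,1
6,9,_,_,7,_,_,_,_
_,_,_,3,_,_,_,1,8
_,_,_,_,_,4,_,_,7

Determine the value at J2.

D6 = 6 (sole candidate).
G6 = 9 (sole candidate).
B1 = 5 (hidden single in row 1).
B8 = 4 (sole candidate).
B2 = 3 (sole candidate).
A3 = 9 (sole candidate).
C3 = 8 (sole candidate).
B5 = 6 (sole candidate).
A8 = 7 (sole candidate).
A2 = 4 (sole candidate).
B4 = 1 (sole candidate).
A5 = 3 (sole candidate).
C5 = 4 (sole candidate).
A9 = 1 (sole candidate).
B9 = 8 (sole candidate).
D9 = 2 (sole candidate).
C4 = 9 (sole candidate).
F7 = 8 (sole candidate).
D7 = 1 (sole candidate).
G3 = 1 (hidden single in row 3).
G5 = 8 (hidden single in row 5).
D4 = 8 (hidden single in row 4).
D1 = 7 (sole candidate).
E1 = 8 (hidden single in row 1).
G2 = 7 (hidden single in row 2).
J2 = 6: in row 2, 6 can only go here (every other open cell in that row sees a 6).

6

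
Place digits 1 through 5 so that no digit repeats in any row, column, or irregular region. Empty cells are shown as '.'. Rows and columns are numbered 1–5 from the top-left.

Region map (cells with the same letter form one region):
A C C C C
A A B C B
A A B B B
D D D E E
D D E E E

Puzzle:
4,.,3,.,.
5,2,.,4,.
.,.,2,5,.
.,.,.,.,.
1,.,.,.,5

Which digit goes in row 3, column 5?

4

row 2, column 3 = 1 (sole candidate).
row 2, column 5 = 3 (sole candidate).
row 3, column 1 = 3 (sole candidate).
row 3, column 2 = 1 (sole candidate).
row 3, column 5 = 4: row 3 has {1,2,3,5}; col 5 has {3,5}; region has {1,2,3,5} → only 4 remains.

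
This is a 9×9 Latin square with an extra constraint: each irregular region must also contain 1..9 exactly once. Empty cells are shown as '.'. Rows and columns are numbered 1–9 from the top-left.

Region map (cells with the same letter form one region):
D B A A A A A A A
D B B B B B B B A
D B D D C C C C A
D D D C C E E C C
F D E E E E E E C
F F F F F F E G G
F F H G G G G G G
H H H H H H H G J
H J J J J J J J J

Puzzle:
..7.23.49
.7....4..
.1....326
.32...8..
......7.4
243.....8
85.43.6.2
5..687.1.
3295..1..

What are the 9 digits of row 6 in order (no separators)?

R1C7 = 5 (sole candidate).
R2C9 = 1 (sole candidate).
R6C7 = 9: row 6 has {2,3,4,8}; col 7 has {1,3,4,5,6,7,8}; region has {7,8} → only 9 remains.
R7C3 = 1 (sole candidate).
R7C6 = 9 (sole candidate).
R7C8 = 7 (sole candidate).
R8C2 = 9 (sole candidate).
R8C3 = 4 (sole candidate).
R8C7 = 2 (sole candidate).
R8C9 = 3 (sole candidate).
R9C9 = 7 (sole candidate).
R1C4 = 8 (sole candidate).
R4C9 = 5 (sole candidate).
R6C8 = 5: row 6 has {2,3,4,8,9}; col 8 has {1,2,4,7}; region has {1,2,3,4,6,7,8,9} → only 5 remains.
R1C2 = 6 (sole candidate).
R3C6 = 8 (sole candidate).
R5C2 = 8 (sole candidate).
R1C1 = 1 (sole candidate).
R3C3 = 5 (sole candidate).
R5C3 = 6 (sole candidate).
R5C8 = 3 (sole candidate).
R2C3 = 8 (sole candidate).
R2C8 = 9 (sole candidate).
R4C8 = 6 (sole candidate).
R5C1 = 9 (sole candidate).
R9C8 = 8 (sole candidate).
R2C1 = 6 (sole candidate).
R2C5 = 5 (sole candidate).
R2C6 = 2 (sole candidate).
R5C5 = 1 (sole candidate).
R5C6 = 5 (sole candidate).
R2C4 = 3 (sole candidate).
R4C6 = 4 (sole candidate).
R5C4 = 2 (sole candidate).
R9C6 = 6 (sole candidate).
R4C1 = 7 (sole candidate).
R4C5 = 9 (sole candidate).
R6C6 = 1: row 6 has {2,3,4,5,8,9}; col 6 has {2,3,4,5,6,7,8,9}; region has {2,3,4,5,8,9} → only 1 remains.
R9C5 = 4 (sole candidate).
R3C1 = 4 (sole candidate).
R3C4 = 9 (sole candidate).
R3C5 = 7 (sole candidate).
R4C4 = 1 (sole candidate).
R6C4 = 7: row 6 has {1,2,3,4,5,8,9}; col 4 has {1,2,3,4,5,6,8,9}; region has {1,2,3,4,5,8,9} → only 7 remains.
R6C5 = 6: row 6 has {1,2,3,4,5,7,8,9}; col 5 has {1,2,3,4,5,7,8,9}; region has {1,2,3,4,5,7,8,9} → only 6 remains.

243761958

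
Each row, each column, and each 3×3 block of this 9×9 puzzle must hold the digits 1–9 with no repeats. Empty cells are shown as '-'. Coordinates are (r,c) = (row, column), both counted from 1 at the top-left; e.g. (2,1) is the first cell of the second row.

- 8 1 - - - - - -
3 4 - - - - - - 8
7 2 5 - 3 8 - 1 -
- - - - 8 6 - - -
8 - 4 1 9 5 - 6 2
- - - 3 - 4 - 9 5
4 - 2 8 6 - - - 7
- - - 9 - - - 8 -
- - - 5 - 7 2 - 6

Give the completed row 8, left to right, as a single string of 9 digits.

(6,7) = 8 (hidden single in row 6).
(9,3) = 8 (hidden single in row 9).
(7,7) = 9 (hidden single in box 9).
(3,9) = 9 (hidden single in row 3).
Singles propagation stalls; (8,1) is still open with candidates {1,5,6}.
  Try (8,1) = 1: then box 9 has no cell left for 1 — contradiction.
  Try (8,1) = 6: this forces (1,1)=9, (1,6)=2, (2,3)=6, (2,4)=7, (2,7)=5, (2,8)=2, (4,4)=2, (6,3)=7; then (6,5) has no candidate left — contradiction.
So (8,1) = 5.
(4,2) = 5 (hidden single in row 4).
(7,8) = 5 (hidden single in row 7).
(9,2) = 9 (hidden single in column 2).
(9,1) = 1 (sole candidate).
(9,5) = 4 (sole candidate).
(9,8) = 3 (sole candidate).
(7,2) = 3 (sole candidate).
(7,6) = 1 (sole candidate).
(8,5) = 2: row 8 has {5,8,9}; col 5 has {3,4,6,8,9}; box has {1,4,5,6,7,8,9} → only 2 remains.
(8,6) = 3: row 8 has {2,5,8,9}; col 6 has {1,4,5,6,7,8}; box has {1,2,4,5,6,7,8,9} → only 3 remains.
(5,2) = 7 (sole candidate).
(5,7) = 3 (sole candidate).
(6,3) = 6 (sole candidate).
(6,5) = 7 (sole candidate).
(8,2) = 6: row 8 has {2,3,5,8,9}; col 2 has {2,3,4,5,7,8,9}; box has {1,2,3,4,5,8,9} → only 6 remains.
(8,3) = 7: row 8 has {2,3,5,6,8,9}; col 3 has {1,2,4,5,6,8}; box has {1,2,3,4,5,6,8,9} → only 7 remains.
(1,5) = 5 (sole candidate).
(2,3) = 9 (sole candidate).
(2,5) = 1 (sole candidate).
(2,6) = 2 (sole candidate).
(2,8) = 7 (sole candidate).
(4,3) = 3 (sole candidate).
(4,4) = 2 (sole candidate).
(4,8) = 4 (sole candidate).
(4,9) = 1 (sole candidate).
(6,1) = 2 (sole candidate).
(6,2) = 1 (sole candidate).
(8,9) = 4: row 8 has {2,3,5,6,7,8,9}; col 9 has {1,2,5,6,7,8,9}; box has {2,3,5,6,7,8,9} → only 4 remains.
(1,1) = 6 (sole candidate).
(1,6) = 9 (sole candidate).
(1,7) = 4 (sole candidate).
(1,8) = 2 (sole candidate).
(1,9) = 3 (sole candidate).
(2,4) = 6 (sole candidate).
(2,7) = 5 (sole candidate).
(3,4) = 4 (sole candidate).
(3,7) = 6 (sole candidate).
(4,1) = 9 (sole candidate).
(4,7) = 7 (sole candidate).
(8,7) = 1: row 8 has {2,3,4,5,6,7,8,9}; col 7 has {2,3,4,5,6,7,8,9}; box has {2,3,4,5,6,7,8,9} → only 1 remains.

567923184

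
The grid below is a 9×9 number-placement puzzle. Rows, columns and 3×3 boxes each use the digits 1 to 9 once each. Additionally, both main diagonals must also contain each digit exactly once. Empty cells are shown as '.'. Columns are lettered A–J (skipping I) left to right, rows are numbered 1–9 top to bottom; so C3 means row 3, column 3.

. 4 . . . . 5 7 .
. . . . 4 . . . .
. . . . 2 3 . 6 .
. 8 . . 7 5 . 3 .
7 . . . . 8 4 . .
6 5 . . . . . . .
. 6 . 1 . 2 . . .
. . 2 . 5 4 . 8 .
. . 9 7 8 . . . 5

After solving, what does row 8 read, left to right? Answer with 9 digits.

172354689

F9 = 6: row 9 has {5,7,8,9}; col 6 has {2,3,4,5,8}; box has {1,2,4,5,7,8} → only 6 remains.
J3 = 4: in row 3, 4 can only go here (every other open cell in that row sees a 4).
H5 = 5: in row 5, 5 can only go here (every other open cell in that row sees a 5).
A7 = 5: in row 7, 5 can only go here (every other open cell in that row sees a 5).
D3 = 5: in row 3, 5 can only go here (every other open cell in that row sees a 5).
C2 = 5: in row 2, 5 can only go here (every other open cell in that row sees a 5).
D2 = 6: in row 2, 6 can only go here (every other open cell in that row sees a 6).
C1 = 6: in row 1, 6 can only go here (every other open cell in that row sees a 6).
C7 = 8: in row 7, 8 can only go here (every other open cell in that row sees an 8).
D1 = 8: in row 1, 8 can only go here (every other open cell in that row sees an 8).
A3 = 8: in row 3, 8 can only go here (every other open cell in that row sees an 8).
H7 = 4: in row 7, 4 can only go here (every other open cell in that row sees a 4).
A9 = 4: in row 9, 4 can only go here (every other open cell in that row sees a 4).
C6 = 4: in row 6, 4 can only go here (every other open cell in that row sees a 4).
C4 = 1: row 4 has {3,5,7,8}; col 3 has {2,4,5,6,8,9}; box has {4,5,6,7,8} → only 1 remains.
C5 = 3: row 5 has {4,5,7,8}; col 3 has {1,2,4,5,6,8,9}; box has {1,4,5,6,7,8} → only 3 remains.
C3 = 7: row 3 has {2,3,4,5,6,8}; col 3 has {1,2,3,4,5,6,8,9}; box has {4,5,6,8}; main diagonal has {5,8} → only 7 remains.
F2 = 7: in row 2, 7 can only go here (every other open cell in that row sees a 7).
D4 = 4: in row 4, 4 can only go here (every other open cell in that row sees a 4).
J7 = 7: in row 7, 7 can only go here (every other open cell in that row sees a 7).
G6 = 7: in row 6, 7 can only go here (every other open cell in that row sees a 7).
J6 = 8: in row 6, 8 can only go here (every other open cell in that row sees an 8).
G2 = 8: in row 2, 8 can only go here (every other open cell in that row sees an 8).
B8 = 7: in row 8, 7 can only go here (every other open cell in that row sees a 7).
E5 = 6: in column 5, 6 can only go here (every other open cell in that column sees a 6).
J5 = 1: in row 5, 1 can only go here (every other open cell in that row sees a 1).
Singles propagation stalls; A8 is still open with candidates {1,3}.
  Try A8 = 3: this forces D8=9, J8=6, B9=1, H9=2, B3=9; then row 5 has no cell left for 9 — contradiction.
So A8 = 1.
B9 = 3 (sole candidate).
Singles propagation stalls; D8 is still open with candidates {3,9}.
  Try D8 = 9: this forces D5=2, D6=3, E7=3, G7=9, G3=1, B5=9; then B3 has no candidate left — contradiction.
So D8 = 3.
E7 = 9 (sole candidate).
G7 = 3 (sole candidate).
E1 = 1 (sole candidate).
F1 = 9 (sole candidate).
E6 = 3 (sole candidate).
F6 = 1 (sole candidate).
A1 = 2 (sole candidate).
J1 = 3 (sole candidate).
B2 = 9 (sole candidate).
J2 = 2 (sole candidate).
B3 = 1 (sole candidate).
G3 = 9 (sole candidate).
A4 = 9 (sole candidate).
J4 = 6 (sole candidate).
B5 = 2 (sole candidate).
D5 = 9 (sole candidate).
D6 = 2 (sole candidate).
H6 = 9 (sole candidate).
G8 = 6: row 8 has {1,2,3,4,5,7,8}; col 7 has {3,4,5,7,8,9}; box has {3,4,5,7,8} → only 6 remains.
J8 = 9: row 8 has {1,2,3,4,5,6,7,8}; col 9 has {1,2,3,4,5,6,7,8}; box has {3,4,5,6,7,8} → only 9 remains.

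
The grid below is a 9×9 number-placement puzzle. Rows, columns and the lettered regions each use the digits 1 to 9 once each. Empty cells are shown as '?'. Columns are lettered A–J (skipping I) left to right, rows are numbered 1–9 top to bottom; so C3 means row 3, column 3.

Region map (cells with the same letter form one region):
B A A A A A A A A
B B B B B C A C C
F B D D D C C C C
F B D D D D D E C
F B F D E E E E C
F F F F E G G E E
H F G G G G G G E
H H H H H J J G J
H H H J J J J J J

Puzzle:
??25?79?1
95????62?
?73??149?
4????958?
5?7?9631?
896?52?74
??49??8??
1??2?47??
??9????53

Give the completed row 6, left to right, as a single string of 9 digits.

A3 = 2 (sole candidate).
C4 = 1 (sole candidate).
J5 = 8 (sole candidate).
G6 = 1: row 6 has {2,4,5,6,7,8,9}; col 7 has {3,4,5,6,7,8,9}; region has {2,4,8,9} → only 1 remains.
J7 = 2 (sole candidate).
F9 = 8 (sole candidate).
G9 = 2 (sole candidate).
C2 = 8 (sole candidate).
F2 = 3 (sole candidate).
J2 = 7 (sole candidate).
J4 = 6 (sole candidate).
D5 = 4 (sole candidate).
D6 = 3: row 6 has {1,2,4,5,6,7,8,9}; col 4 has {2,4,5,9}; region has {2,4,5,6,7,8,9} → only 3 remains.

896352174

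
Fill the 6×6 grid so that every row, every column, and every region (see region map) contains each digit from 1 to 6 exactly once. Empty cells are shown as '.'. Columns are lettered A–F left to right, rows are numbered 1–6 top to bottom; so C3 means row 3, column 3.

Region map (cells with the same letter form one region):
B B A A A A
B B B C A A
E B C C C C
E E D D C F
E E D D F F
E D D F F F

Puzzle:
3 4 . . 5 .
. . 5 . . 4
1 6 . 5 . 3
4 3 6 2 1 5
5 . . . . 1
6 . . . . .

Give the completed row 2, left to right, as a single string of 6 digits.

A2 = 2: row 2 has {4,5}; col 1 has {1,3,4,5,6}; region has {3,4,5,6} → only 2 remains.
B2 = 1: row 2 has {2,4,5}; col 2 has {3,4,6}; region has {2,3,4,5,6} → only 1 remains.
D2 = 6: row 2 has {1,2,4,5}; col 4 has {2,5}; region has {1,3,5} → only 6 remains.
E2 = 3: row 2 has {1,2,4,5,6}; col 5 has {1,5}; region has {4,5} → only 3 remains.

215634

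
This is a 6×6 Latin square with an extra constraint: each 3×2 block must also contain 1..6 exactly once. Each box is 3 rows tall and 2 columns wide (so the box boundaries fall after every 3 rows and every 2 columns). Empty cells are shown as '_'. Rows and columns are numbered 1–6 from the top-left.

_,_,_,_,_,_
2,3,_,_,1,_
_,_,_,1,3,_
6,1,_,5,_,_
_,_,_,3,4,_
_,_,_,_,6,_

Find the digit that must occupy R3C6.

R4C5 = 2 (sole candidate).
R4C6 = 3 (sole candidate).
R5C1 = 5 (sole candidate).
R5C2 = 2 (sole candidate).
R5C6 = 1 (sole candidate).
R6C2 = 4 (sole candidate).
R6C4 = 2 (sole candidate).
R6C6 = 5 (sole candidate).
R1C5 = 5 (sole candidate).
R3C1 = 4 (sole candidate).
R4C3 = 4 (sole candidate).
R5C3 = 6 (sole candidate).
R6C1 = 3 (sole candidate).
R6C3 = 1 (sole candidate).
R1C1 = 1 (sole candidate).
R1C2 = 6 (sole candidate).
R1C4 = 4 (sole candidate).
R1C6 = 2 (sole candidate).
R2C3 = 5 (sole candidate).
R2C4 = 6 (sole candidate).
R2C6 = 4 (sole candidate).
R3C2 = 5 (sole candidate).
R3C3 = 2 (sole candidate).
R3C6 = 6: row 3 has {1,2,3,4,5}; col 6 has {1,2,3,4,5}; box has {1,2,3,4,5} → only 6 remains.

6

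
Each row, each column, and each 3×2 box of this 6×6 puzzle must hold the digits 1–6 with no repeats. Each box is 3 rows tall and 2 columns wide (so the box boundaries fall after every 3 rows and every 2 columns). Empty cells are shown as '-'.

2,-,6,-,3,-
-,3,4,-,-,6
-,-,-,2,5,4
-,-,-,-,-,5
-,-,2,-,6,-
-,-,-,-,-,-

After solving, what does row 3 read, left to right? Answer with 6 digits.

613254

R1C6 = 1: row 1 has {2,3,6}; col 6 has {4,5,6}; box has {3,4,5,6} → only 1 remains.
R2C5 = 2: row 2 has {3,4,6}; col 5 has {3,5,6}; box has {1,3,4,5,6} → only 2 remains.
R5C6 = 3: row 5 has {2,6}; col 6 has {1,4,5,6}; box has {5,6} → only 3 remains.
R6C6 = 2: row 6 has {}; col 6 has {1,3,4,5,6}; box has {3,5,6} → only 2 remains.
R1C4 = 5: row 1 has {1,2,3,6}; col 4 has {2}; box has {2,4,6} → only 5 remains.
R2C4 = 1: row 2 has {2,3,4,6}; col 4 has {2,5}; box has {2,4,5,6} → only 1 remains.
R3C3 = 3: row 3 has {2,4,5}; col 3 has {2,4,6}; box has {1,2,4,5,6} → only 3 remains.
R4C3 = 1: row 4 has {5}; col 3 has {2,3,4,6}; box has {2} → only 1 remains.
R4C5 = 4: row 4 has {1,5}; col 5 has {2,3,5,6}; box has {2,3,5,6} → only 4 remains.
R5C4 = 4: row 5 has {2,3,6}; col 4 has {1,2,5}; box has {1,2} → only 4 remains.
R6C3 = 5: row 6 has {2}; col 3 has {1,2,3,4,6}; box has {1,2,4} → only 5 remains.
R6C5 = 1: row 6 has {2,5}; col 5 has {2,3,4,5,6}; box has {2,3,4,5,6} → only 1 remains.
R1C2 = 4: row 1 has {1,2,3,5,6}; col 2 has {3}; box has {2,3} → only 4 remains.
R2C1 = 5: row 2 has {1,2,3,4,6}; col 1 has {2}; box has {2,3,4} → only 5 remains.
R5C1 = 1: row 5 has {2,3,4,6}; col 1 has {2,5}; box has {} → only 1 remains.
R5C2 = 5: row 5 has {1,2,3,4,6}; col 2 has {3,4}; box has {1} → only 5 remains.
R6C2 = 6: row 6 has {1,2,5}; col 2 has {3,4,5}; box has {1,5} → only 6 remains.
R6C4 = 3: row 6 has {1,2,5,6}; col 4 has {1,2,4,5}; box has {1,2,4,5} → only 3 remains.
R3C1 = 6: row 3 has {2,3,4,5}; col 1 has {1,2,5}; box has {2,3,4,5} → only 6 remains.
R3C2 = 1: row 3 has {2,3,4,5,6}; col 2 has {3,4,5,6}; box has {2,3,4,5,6} → only 1 remains.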